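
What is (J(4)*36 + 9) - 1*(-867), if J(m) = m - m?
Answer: 876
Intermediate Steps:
J(m) = 0
(J(4)*36 + 9) - 1*(-867) = (0*36 + 9) - 1*(-867) = (0 + 9) + 867 = 9 + 867 = 876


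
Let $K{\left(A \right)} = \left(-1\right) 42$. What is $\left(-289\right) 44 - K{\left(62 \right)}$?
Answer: $-12674$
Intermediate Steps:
$K{\left(A \right)} = -42$
$\left(-289\right) 44 - K{\left(62 \right)} = \left(-289\right) 44 - -42 = -12716 + 42 = -12674$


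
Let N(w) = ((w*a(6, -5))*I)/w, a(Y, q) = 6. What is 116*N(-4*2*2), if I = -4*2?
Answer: -5568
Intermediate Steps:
I = -8
N(w) = -48 (N(w) = ((w*6)*(-8))/w = ((6*w)*(-8))/w = (-48*w)/w = -48)
116*N(-4*2*2) = 116*(-48) = -5568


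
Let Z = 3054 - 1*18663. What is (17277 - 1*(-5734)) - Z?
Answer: 38620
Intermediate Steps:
Z = -15609 (Z = 3054 - 18663 = -15609)
(17277 - 1*(-5734)) - Z = (17277 - 1*(-5734)) - 1*(-15609) = (17277 + 5734) + 15609 = 23011 + 15609 = 38620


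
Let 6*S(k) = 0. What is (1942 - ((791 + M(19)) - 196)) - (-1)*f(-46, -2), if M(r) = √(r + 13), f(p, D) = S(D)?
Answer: 1347 - 4*√2 ≈ 1341.3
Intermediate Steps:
S(k) = 0 (S(k) = (⅙)*0 = 0)
f(p, D) = 0
M(r) = √(13 + r)
(1942 - ((791 + M(19)) - 196)) - (-1)*f(-46, -2) = (1942 - ((791 + √(13 + 19)) - 196)) - (-1)*0 = (1942 - ((791 + √32) - 196)) - 1*0 = (1942 - ((791 + 4*√2) - 196)) + 0 = (1942 - (595 + 4*√2)) + 0 = (1942 + (-595 - 4*√2)) + 0 = (1347 - 4*√2) + 0 = 1347 - 4*√2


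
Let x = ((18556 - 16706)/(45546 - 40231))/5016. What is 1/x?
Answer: 2666004/185 ≈ 14411.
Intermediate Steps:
x = 185/2666004 (x = (1850/5315)*(1/5016) = (1850*(1/5315))*(1/5016) = (370/1063)*(1/5016) = 185/2666004 ≈ 6.9392e-5)
1/x = 1/(185/2666004) = 2666004/185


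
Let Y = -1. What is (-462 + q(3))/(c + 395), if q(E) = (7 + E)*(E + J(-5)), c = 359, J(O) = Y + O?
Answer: -246/377 ≈ -0.65252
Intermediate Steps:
J(O) = -1 + O
q(E) = (-6 + E)*(7 + E) (q(E) = (7 + E)*(E + (-1 - 5)) = (7 + E)*(E - 6) = (7 + E)*(-6 + E) = (-6 + E)*(7 + E))
(-462 + q(3))/(c + 395) = (-462 + (-42 + 3 + 3**2))/(359 + 395) = (-462 + (-42 + 3 + 9))/754 = (-462 - 30)*(1/754) = -492*1/754 = -246/377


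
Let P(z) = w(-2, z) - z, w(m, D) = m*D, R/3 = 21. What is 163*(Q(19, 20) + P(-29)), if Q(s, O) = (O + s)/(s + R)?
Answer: 1169199/82 ≈ 14259.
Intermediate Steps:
R = 63 (R = 3*21 = 63)
Q(s, O) = (O + s)/(63 + s) (Q(s, O) = (O + s)/(s + 63) = (O + s)/(63 + s))
w(m, D) = D*m
P(z) = -3*z (P(z) = z*(-2) - z = -2*z - z = -3*z)
163*(Q(19, 20) + P(-29)) = 163*((20 + 19)/(63 + 19) - 3*(-29)) = 163*(39/82 + 87) = 163*(7173/82) = 1169199/82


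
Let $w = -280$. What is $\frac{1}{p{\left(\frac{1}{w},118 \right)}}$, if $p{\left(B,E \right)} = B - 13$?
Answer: $- \frac{280}{3641} \approx -0.076902$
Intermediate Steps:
$p{\left(B,E \right)} = -13 + B$
$\frac{1}{p{\left(\frac{1}{w},118 \right)}} = \frac{1}{-13 + \frac{1}{-280}} = \frac{1}{-13 - \frac{1}{280}} = \frac{1}{- \frac{3641}{280}} = - \frac{280}{3641}$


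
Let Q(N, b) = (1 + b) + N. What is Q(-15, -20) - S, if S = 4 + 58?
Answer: -96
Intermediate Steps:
Q(N, b) = 1 + N + b
S = 62
Q(-15, -20) - S = (1 - 15 - 20) - 1*62 = -34 - 62 = -96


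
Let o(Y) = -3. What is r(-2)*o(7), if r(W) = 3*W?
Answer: 18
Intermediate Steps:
r(-2)*o(7) = (3*(-2))*(-3) = -6*(-3) = 18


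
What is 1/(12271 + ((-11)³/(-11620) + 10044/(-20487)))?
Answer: 79352980/973710603219 ≈ 8.1495e-5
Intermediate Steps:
1/(12271 + ((-11)³/(-11620) + 10044/(-20487))) = 1/(12271 + (-1331*(-1/11620) + 10044*(-1/20487))) = 1/(12271 + (1331/11620 - 3348/6829)) = 1/(12271 - 29814361/79352980) = 1/(973710603219/79352980) = 79352980/973710603219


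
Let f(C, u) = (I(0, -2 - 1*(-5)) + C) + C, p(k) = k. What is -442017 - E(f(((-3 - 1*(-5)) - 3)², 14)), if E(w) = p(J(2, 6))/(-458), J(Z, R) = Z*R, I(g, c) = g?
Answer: -101221887/229 ≈ -4.4202e+5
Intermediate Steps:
J(Z, R) = R*Z
f(C, u) = 2*C (f(C, u) = (0 + C) + C = C + C = 2*C)
E(w) = -6/229 (E(w) = (6*2)/(-458) = 12*(-1/458) = -6/229)
-442017 - E(f(((-3 - 1*(-5)) - 3)², 14)) = -442017 - 1*(-6/229) = -442017 + 6/229 = -101221887/229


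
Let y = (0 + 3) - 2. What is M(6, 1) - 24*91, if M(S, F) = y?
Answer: -2183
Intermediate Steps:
y = 1 (y = 3 - 2 = 1)
M(S, F) = 1
M(6, 1) - 24*91 = 1 - 24*91 = 1 - 2184 = -2183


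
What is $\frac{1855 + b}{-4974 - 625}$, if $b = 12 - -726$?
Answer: $- \frac{2593}{5599} \approx -0.46312$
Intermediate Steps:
$b = 738$ ($b = 12 + 726 = 738$)
$\frac{1855 + b}{-4974 - 625} = \frac{1855 + 738}{-4974 - 625} = \frac{2593}{-5599} = 2593 \left(- \frac{1}{5599}\right) = - \frac{2593}{5599}$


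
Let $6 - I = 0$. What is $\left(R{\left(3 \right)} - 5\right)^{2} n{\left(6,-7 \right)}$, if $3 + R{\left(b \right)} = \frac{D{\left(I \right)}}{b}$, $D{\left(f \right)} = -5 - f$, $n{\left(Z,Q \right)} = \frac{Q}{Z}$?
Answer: $- \frac{8575}{54} \approx -158.8$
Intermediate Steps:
$I = 6$ ($I = 6 - 0 = 6 + 0 = 6$)
$R{\left(b \right)} = -3 - \frac{11}{b}$ ($R{\left(b \right)} = -3 + \frac{-5 - 6}{b} = -3 - \frac{11}{b}$)
$\left(R{\left(3 \right)} - 5\right)^{2} n{\left(6,-7 \right)} = \left(\left(-3 - \frac{11}{3}\right) - 5\right)^{2} \left(- \frac{7}{6}\right) = \left(- \frac{20}{3} - 5\right)^{2} \left(- \frac{7}{6}\right) = \left(- \frac{35}{3}\right)^{2} \left(- \frac{7}{6}\right) = \frac{1225}{9} \left(- \frac{7}{6}\right) = - \frac{8575}{54}$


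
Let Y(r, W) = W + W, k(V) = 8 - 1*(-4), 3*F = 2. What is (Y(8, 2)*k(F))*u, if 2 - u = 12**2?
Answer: -6816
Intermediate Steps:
F = 2/3 (F = (1/3)*2 = 2/3 ≈ 0.66667)
k(V) = 12 (k(V) = 8 + 4 = 12)
Y(r, W) = 2*W
u = -142 (u = 2 - 1*12**2 = 2 - 1*144 = 2 - 144 = -142)
(Y(8, 2)*k(F))*u = ((2*2)*12)*(-142) = (4*12)*(-142) = 48*(-142) = -6816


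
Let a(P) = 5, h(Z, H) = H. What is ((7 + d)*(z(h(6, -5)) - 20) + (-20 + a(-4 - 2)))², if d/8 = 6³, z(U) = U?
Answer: 1882692100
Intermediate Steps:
d = 1728 (d = 8*6³ = 8*216 = 1728)
((7 + d)*(z(h(6, -5)) - 20) + (-20 + a(-4 - 2)))² = ((7 + 1728)*(-5 - 20) + (-20 + 5))² = (1735*(-25) - 15)² = (-43375 - 15)² = (-43390)² = 1882692100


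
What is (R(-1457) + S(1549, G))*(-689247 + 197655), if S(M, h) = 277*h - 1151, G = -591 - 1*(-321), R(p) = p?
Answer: 38048237616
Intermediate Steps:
G = -270 (G = -591 + 321 = -270)
S(M, h) = -1151 + 277*h
(R(-1457) + S(1549, G))*(-689247 + 197655) = (-1457 + (-1151 + 277*(-270)))*(-689247 + 197655) = (-1457 + (-1151 - 74790))*(-491592) = (-1457 - 75941)*(-491592) = -77398*(-491592) = 38048237616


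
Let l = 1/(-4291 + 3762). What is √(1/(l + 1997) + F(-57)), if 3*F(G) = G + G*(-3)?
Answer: 3*√1178022187895/528206 ≈ 6.1645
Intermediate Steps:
l = -1/529 (l = 1/(-529) = -1/529 ≈ -0.0018904)
F(G) = -2*G/3 (F(G) = (G + G*(-3))/3 = (G - 3*G)/3 = (-2*G)/3 = -2*G/3)
√(1/(l + 1997) + F(-57)) = √(1/(-1/529 + 1997) - ⅔*(-57)) = √(1/(1056412/529) + 38) = √(529/1056412 + 38) = √(40144185/1056412) = 3*√1178022187895/528206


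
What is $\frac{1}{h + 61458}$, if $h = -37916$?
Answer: $\frac{1}{23542} \approx 4.2477 \cdot 10^{-5}$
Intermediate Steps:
$\frac{1}{h + 61458} = \frac{1}{-37916 + 61458} = \frac{1}{23542}$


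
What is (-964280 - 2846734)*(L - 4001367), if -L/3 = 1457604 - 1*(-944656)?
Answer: 42714405131058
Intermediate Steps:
L = -7206780 (L = -3*(1457604 - 1*(-944656)) = -3*(1457604 + 944656) = -3*2402260 = -7206780)
(-964280 - 2846734)*(L - 4001367) = (-964280 - 2846734)*(-7206780 - 4001367) = -3811014*(-11208147) = 42714405131058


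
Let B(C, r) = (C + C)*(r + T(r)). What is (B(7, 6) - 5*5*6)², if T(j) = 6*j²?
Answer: 8749764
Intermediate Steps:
B(C, r) = 2*C*(r + 6*r²) (B(C, r) = (C + C)*(r + 6*r²) = (2*C)*(r + 6*r²) = 2*C*(r + 6*r²))
(B(7, 6) - 5*5*6)² = (2*7*6*(1 + 6*6) - 5*5*6)² = (2*7*6*(1 + 36) - 25*6)² = (2*7*6*37 - 150)² = (3108 - 150)² = 2958² = 8749764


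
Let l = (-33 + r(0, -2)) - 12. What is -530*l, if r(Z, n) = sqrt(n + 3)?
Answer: 23320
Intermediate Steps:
r(Z, n) = sqrt(3 + n)
l = -44 (l = (-33 + sqrt(3 - 2)) - 12 = (-33 + sqrt(1)) - 12 = (-33 + 1) - 12 = -32 - 12 = -44)
-530*l = -530*(-44) = 23320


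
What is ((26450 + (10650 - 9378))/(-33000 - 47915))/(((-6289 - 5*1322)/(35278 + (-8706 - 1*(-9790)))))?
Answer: 1008027364/1043722585 ≈ 0.96580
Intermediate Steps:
((26450 + (10650 - 9378))/(-33000 - 47915))/(((-6289 - 5*1322)/(35278 + (-8706 - 1*(-9790))))) = ((26450 + 1272)/(-80915))/(((-6289 - 6610)/(35278 + (-8706 + 9790)))) = (27722*(-1/80915))/((-12899/(35278 + 1084))) = -27722/(80915*((-12899/36362))) = -27722/(80915*((-12899*1/36362))) = -27722/(80915*(-12899/36362)) = -27722/80915*(-36362/12899) = 1008027364/1043722585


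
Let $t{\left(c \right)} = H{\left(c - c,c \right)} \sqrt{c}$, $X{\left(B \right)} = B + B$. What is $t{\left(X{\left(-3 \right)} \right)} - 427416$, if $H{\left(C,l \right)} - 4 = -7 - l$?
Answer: $-427416 + 3 i \sqrt{6} \approx -4.2742 \cdot 10^{5} + 7.3485 i$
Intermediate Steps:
$H{\left(C,l \right)} = -3 - l$ ($H{\left(C,l \right)} = 4 - \left(7 + l\right) = -3 - l$)
$X{\left(B \right)} = 2 B$
$t{\left(c \right)} = \sqrt{c} \left(-3 - c\right)$ ($t{\left(c \right)} = \left(-3 - c\right) \sqrt{c} = \sqrt{c} \left(-3 - c\right)$)
$t{\left(X{\left(-3 \right)} \right)} - 427416 = \sqrt{2 \left(-3\right)} \left(-3 - 2 \left(-3\right)\right) - 427416 = \sqrt{-6} \left(-3 - -6\right) - 427416 = i \sqrt{6} \left(-3 + 6\right) - 427416 = i \sqrt{6} \cdot 3 - 427416 = 3 i \sqrt{6} - 427416 = -427416 + 3 i \sqrt{6}$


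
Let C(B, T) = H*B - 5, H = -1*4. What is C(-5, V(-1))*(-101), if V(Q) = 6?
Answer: -1515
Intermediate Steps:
H = -4
C(B, T) = -5 - 4*B (C(B, T) = -4*B - 5 = -5 - 4*B)
C(-5, V(-1))*(-101) = (-5 - 4*(-5))*(-101) = (-5 + 20)*(-101) = 15*(-101) = -1515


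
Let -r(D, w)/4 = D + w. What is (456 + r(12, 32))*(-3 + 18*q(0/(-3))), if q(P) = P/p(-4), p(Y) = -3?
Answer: -840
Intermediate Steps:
q(P) = -P/3 (q(P) = P/(-3) = P*(-⅓) = -P/3)
r(D, w) = -4*D - 4*w (r(D, w) = -4*(D + w) = -4*D - 4*w)
(456 + r(12, 32))*(-3 + 18*q(0/(-3))) = (456 + (-4*12 - 4*32))*(-3 + 18*(-0/(-3))) = (456 + (-48 - 128))*(-3 + 18*(-0*(-1)/3)) = (456 - 176)*(-3 + 18*(-⅓*0)) = 280*(-3 + 18*0) = 280*(-3 + 0) = 280*(-3) = -840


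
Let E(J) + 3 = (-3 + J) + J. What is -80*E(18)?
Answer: -2400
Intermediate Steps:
E(J) = -6 + 2*J (E(J) = -3 + ((-3 + J) + J) = -3 + (-3 + 2*J) = -6 + 2*J)
-80*E(18) = -80*(-6 + 2*18) = -80*(-6 + 36) = -80*30 = -2400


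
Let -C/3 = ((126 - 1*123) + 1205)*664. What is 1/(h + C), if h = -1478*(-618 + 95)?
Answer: -1/1633342 ≈ -6.1224e-7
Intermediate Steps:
C = -2406336 (C = -3*((126 - 1*123) + 1205)*664 = -3*((126 - 123) + 1205)*664 = -3*(3 + 1205)*664 = -3624*664 = -3*802112 = -2406336)
h = 772994 (h = -1478*(-523) = 772994)
1/(h + C) = 1/(772994 - 2406336) = 1/(-1633342) = -1/1633342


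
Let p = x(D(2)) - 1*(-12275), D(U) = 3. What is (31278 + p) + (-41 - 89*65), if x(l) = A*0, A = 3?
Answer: 37727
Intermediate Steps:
x(l) = 0 (x(l) = 3*0 = 0)
p = 12275 (p = 0 - 1*(-12275) = 0 + 12275 = 12275)
(31278 + p) + (-41 - 89*65) = (31278 + 12275) + (-41 - 89*65) = 43553 + (-41 - 5785) = 43553 - 5826 = 37727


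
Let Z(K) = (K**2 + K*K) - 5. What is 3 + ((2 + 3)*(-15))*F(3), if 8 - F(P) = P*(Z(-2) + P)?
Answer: 753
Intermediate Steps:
Z(K) = -5 + 2*K**2 (Z(K) = (K**2 + K**2) - 5 = 2*K**2 - 5 = -5 + 2*K**2)
F(P) = 8 - P*(3 + P) (F(P) = 8 - P*((-5 + 2*(-2)**2) + P) = 8 - P*((-5 + 2*4) + P) = 8 - P*((-5 + 8) + P) = 8 - P*(3 + P))
3 + ((2 + 3)*(-15))*F(3) = 3 + ((2 + 3)*(-15))*(8 - 1*3**2 - 3*3) = 3 + (5*(-15))*(8 - 1*9 - 9) = 3 - 75*(8 - 9 - 9) = 3 - 75*(-10) = 3 + 750 = 753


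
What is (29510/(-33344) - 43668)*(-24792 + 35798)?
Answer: -4006446223453/8336 ≈ -4.8062e+8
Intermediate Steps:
(29510/(-33344) - 43668)*(-24792 + 35798) = (29510*(-1/33344) - 43668)*11006 = (-14755/16672 - 43668)*11006 = -728047651/16672*11006 = -4006446223453/8336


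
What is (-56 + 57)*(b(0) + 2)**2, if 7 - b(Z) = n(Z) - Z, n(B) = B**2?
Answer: 81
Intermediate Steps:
b(Z) = 7 + Z - Z**2 (b(Z) = 7 - (Z**2 - Z) = 7 + (Z - Z**2) = 7 + Z - Z**2)
(-56 + 57)*(b(0) + 2)**2 = (-56 + 57)*((7 + 0 - 1*0**2) + 2)**2 = 1*((7 + 0 - 1*0) + 2)**2 = 1*((7 + 0 + 0) + 2)**2 = 1*(7 + 2)**2 = 1*9**2 = 1*81 = 81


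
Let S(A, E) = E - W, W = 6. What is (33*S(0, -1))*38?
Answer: -8778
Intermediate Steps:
S(A, E) = -6 + E (S(A, E) = E - 1*6 = E - 6 = -6 + E)
(33*S(0, -1))*38 = (33*(-6 - 1))*38 = (33*(-7))*38 = -231*38 = -8778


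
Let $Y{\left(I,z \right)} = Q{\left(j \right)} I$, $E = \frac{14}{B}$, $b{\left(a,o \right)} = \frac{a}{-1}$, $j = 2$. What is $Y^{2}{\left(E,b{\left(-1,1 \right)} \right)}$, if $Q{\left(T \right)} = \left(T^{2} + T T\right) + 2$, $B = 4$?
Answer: $1225$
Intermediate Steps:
$b{\left(a,o \right)} = - a$ ($b{\left(a,o \right)} = a \left(-1\right) = - a$)
$E = \frac{7}{2}$ ($E = \frac{14}{4} = 14 \cdot \frac{1}{4} = \frac{7}{2} \approx 3.5$)
$Q{\left(T \right)} = 2 + 2 T^{2}$ ($Q{\left(T \right)} = \left(T^{2} + T^{2}\right) + 2 = 2 T^{2} + 2 = 2 + 2 T^{2}$)
$Y{\left(I,z \right)} = 10 I$ ($Y{\left(I,z \right)} = \left(2 + 2 \cdot 2^{2}\right) I = \left(2 + 2 \cdot 4\right) I = \left(2 + 8\right) I = 10 I$)
$Y^{2}{\left(E,b{\left(-1,1 \right)} \right)} = \left(10 \cdot \frac{7}{2}\right)^{2} = 35^{2} = 1225$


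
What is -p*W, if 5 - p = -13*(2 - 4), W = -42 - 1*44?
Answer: -1806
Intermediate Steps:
W = -86 (W = -42 - 44 = -86)
p = -21 (p = 5 - (-13)*(2 - 4) = 5 - (-13)*(-2) = 5 - 1*26 = 5 - 26 = -21)
-p*W = -(-21)*(-86) = -1*1806 = -1806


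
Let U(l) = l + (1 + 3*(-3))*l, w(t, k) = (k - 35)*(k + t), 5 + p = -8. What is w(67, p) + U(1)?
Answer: -2599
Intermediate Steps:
p = -13 (p = -5 - 8 = -13)
w(t, k) = (-35 + k)*(k + t)
U(l) = -7*l (U(l) = l + (1 - 9)*l = l - 8*l = -7*l)
w(67, p) + U(1) = ((-13)² - 35*(-13) - 35*67 - 13*67) - 7*1 = (169 + 455 - 2345 - 871) - 7 = -2592 - 7 = -2599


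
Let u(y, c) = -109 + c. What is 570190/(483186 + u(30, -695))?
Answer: 285095/241191 ≈ 1.1820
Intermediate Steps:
570190/(483186 + u(30, -695)) = 570190/(483186 + (-109 - 695)) = 570190/(483186 - 804) = 570190/482382 = 570190*(1/482382) = 285095/241191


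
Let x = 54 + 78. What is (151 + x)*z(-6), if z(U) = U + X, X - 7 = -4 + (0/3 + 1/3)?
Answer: -2264/3 ≈ -754.67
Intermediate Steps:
x = 132
X = 10/3 (X = 7 + (-4 + (0/3 + 1/3)) = 7 + (-4 + (0*(1/3) + 1*(1/3))) = 7 + (-4 + (0 + 1/3)) = 7 + (-4 + 1/3) = 7 - 11/3 = 10/3 ≈ 3.3333)
z(U) = 10/3 + U (z(U) = U + 10/3 = 10/3 + U)
(151 + x)*z(-6) = (151 + 132)*(10/3 - 6) = 283*(-8/3) = -2264/3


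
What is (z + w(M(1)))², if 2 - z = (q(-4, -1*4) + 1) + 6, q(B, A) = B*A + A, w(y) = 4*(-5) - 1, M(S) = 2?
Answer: 1444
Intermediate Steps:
w(y) = -21 (w(y) = -20 - 1 = -21)
q(B, A) = A + A*B (q(B, A) = A*B + A = A + A*B)
z = -17 (z = 2 - (((-1*4)*(1 - 4) + 1) + 6) = 2 - ((-4*(-3) + 1) + 6) = 2 - ((12 + 1) + 6) = 2 - (13 + 6) = 2 - 1*19 = 2 - 19 = -17)
(z + w(M(1)))² = (-17 - 21)² = (-38)² = 1444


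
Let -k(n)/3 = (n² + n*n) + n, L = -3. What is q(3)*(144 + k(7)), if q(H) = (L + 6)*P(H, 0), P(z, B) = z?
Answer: -1539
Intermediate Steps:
k(n) = -6*n² - 3*n (k(n) = -3*((n² + n*n) + n) = -3*((n² + n²) + n) = -3*(2*n² + n) = -3*(n + 2*n²) = -6*n² - 3*n)
q(H) = 3*H (q(H) = (-3 + 6)*H = 3*H)
q(3)*(144 + k(7)) = (3*3)*(144 - 3*7*(1 + 2*7)) = 9*(144 - 3*7*(1 + 14)) = 9*(144 - 3*7*15) = 9*(144 - 315) = 9*(-171) = -1539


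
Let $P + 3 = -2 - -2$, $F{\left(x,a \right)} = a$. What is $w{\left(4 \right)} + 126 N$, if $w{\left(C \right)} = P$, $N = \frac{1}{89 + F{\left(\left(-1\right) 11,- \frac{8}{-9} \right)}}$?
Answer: $- \frac{1293}{809} \approx -1.5983$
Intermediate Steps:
$P = -3$ ($P = -3 - 0 = -3 + \left(-2 + 2\right) = -3 + 0 = -3$)
$N = \frac{9}{809}$ ($N = \frac{1}{89 - \frac{8}{-9}} = \frac{1}{89 - - \frac{8}{9}} = \frac{1}{89 + \frac{8}{9}} = \frac{1}{\frac{809}{9}} = \frac{9}{809} \approx 0.011125$)
$w{\left(C \right)} = -3$
$w{\left(4 \right)} + 126 N = -3 + 126 \cdot \frac{9}{809} = -3 + \frac{1134}{809} = - \frac{1293}{809}$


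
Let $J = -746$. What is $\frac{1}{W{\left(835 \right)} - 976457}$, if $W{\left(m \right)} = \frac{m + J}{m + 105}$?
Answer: $- \frac{940}{917869491} \approx -1.0241 \cdot 10^{-6}$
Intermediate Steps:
$W{\left(m \right)} = \frac{-746 + m}{105 + m}$ ($W{\left(m \right)} = \frac{m - 746}{m + 105} = \frac{-746 + m}{105 + m}$)
$\frac{1}{W{\left(835 \right)} - 976457} = \frac{1}{\frac{-746 + 835}{105 + 835} - 976457} = \frac{1}{\frac{1}{940} \cdot 89 - 976457} = \frac{1}{\frac{89}{940} - 976457} = \frac{1}{- \frac{917869491}{940}} = - \frac{940}{917869491}$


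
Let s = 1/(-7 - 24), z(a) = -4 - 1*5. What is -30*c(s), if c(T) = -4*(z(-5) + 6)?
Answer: -360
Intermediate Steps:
z(a) = -9 (z(a) = -4 - 5 = -9)
s = -1/31 (s = 1/(-31) = -1/31 ≈ -0.032258)
c(T) = 12 (c(T) = -4*(-9 + 6) = -4*(-3) = 12)
-30*c(s) = -30*12 = -360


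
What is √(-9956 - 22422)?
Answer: I*√32378 ≈ 179.94*I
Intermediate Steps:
√(-9956 - 22422) = √(-32378) = I*√32378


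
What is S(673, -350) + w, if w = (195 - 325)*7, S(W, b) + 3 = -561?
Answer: -1474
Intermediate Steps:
S(W, b) = -564 (S(W, b) = -3 - 561 = -564)
w = -910 (w = -130*7 = -910)
S(673, -350) + w = -564 - 910 = -1474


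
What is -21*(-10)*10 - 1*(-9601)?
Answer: 11701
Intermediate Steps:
-21*(-10)*10 - 1*(-9601) = 210*10 + 9601 = 2100 + 9601 = 11701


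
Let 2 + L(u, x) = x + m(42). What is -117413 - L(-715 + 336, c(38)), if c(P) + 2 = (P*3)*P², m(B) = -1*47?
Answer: -281978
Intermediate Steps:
m(B) = -47
c(P) = -2 + 3*P³ (c(P) = -2 + (P*3)*P² = -2 + (3*P)*P² = -2 + 3*P³)
L(u, x) = -49 + x (L(u, x) = -2 + (x - 47) = -2 + (-47 + x) = -49 + x)
-117413 - L(-715 + 336, c(38)) = -117413 - (-49 + (-2 + 3*38³)) = -117413 - (-49 + (-2 + 3*54872)) = -117413 - (-49 + (-2 + 164616)) = -117413 - (-49 + 164614) = -117413 - 1*164565 = -117413 - 164565 = -281978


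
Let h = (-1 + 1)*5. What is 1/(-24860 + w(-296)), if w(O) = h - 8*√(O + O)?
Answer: I/(4*(-6215*I + 8*√37)) ≈ -4.0223e-5 + 3.1494e-7*I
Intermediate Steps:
h = 0 (h = 0*5 = 0)
w(O) = -8*√2*√O (w(O) = 0 - 8*√(O + O) = 0 - 8*√2*√O = -8*√2*√O)
1/(-24860 + w(-296)) = 1/(-24860 - 8*√2*√(-296)) = 1/(-24860 - 8*√2*2*I*√74) = 1/(-24860 - 32*I*√37)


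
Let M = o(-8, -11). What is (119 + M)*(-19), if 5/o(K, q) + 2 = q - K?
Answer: -2242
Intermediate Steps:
o(K, q) = 5/(-2 + q - K) (o(K, q) = 5/(-2 + (q - K)) = 5/(-2 + q - K))
M = -1 (M = 5/(-2 - 11 - 1*(-8)) = 5/(-2 - 11 + 8) = 5/(-5) = 5*(-1/5) = -1)
(119 + M)*(-19) = (119 - 1)*(-19) = 118*(-19) = -2242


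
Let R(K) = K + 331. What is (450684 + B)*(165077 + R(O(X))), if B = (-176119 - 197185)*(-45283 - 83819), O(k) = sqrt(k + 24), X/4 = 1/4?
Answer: 7972037138324796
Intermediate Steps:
X = 1 (X = 4/4 = 4*(1/4) = 1)
O(k) = sqrt(24 + k)
R(K) = 331 + K
B = 48194293008 (B = -373304*(-129102) = 48194293008)
(450684 + B)*(165077 + R(O(X))) = (450684 + 48194293008)*(165077 + (331 + sqrt(24 + 1))) = 48194743692*(165077 + (331 + sqrt(25))) = 48194743692*(165077 + (331 + 5)) = 48194743692*(165077 + 336) = 48194743692*165413 = 7972037138324796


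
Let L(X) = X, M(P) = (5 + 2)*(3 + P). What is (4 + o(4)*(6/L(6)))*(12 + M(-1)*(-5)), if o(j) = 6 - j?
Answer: -348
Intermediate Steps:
M(P) = 21 + 7*P (M(P) = 7*(3 + P) = 21 + 7*P)
(4 + o(4)*(6/L(6)))*(12 + M(-1)*(-5)) = (4 + (6 - 1*4)*(6/6))*(12 + (21 + 7*(-1))*(-5)) = (4 + (6 - 4)*(6*(⅙)))*(12 + (21 - 7)*(-5)) = (4 + 2*1)*(12 + 14*(-5)) = (4 + 2)*(12 - 70) = 6*(-58) = -348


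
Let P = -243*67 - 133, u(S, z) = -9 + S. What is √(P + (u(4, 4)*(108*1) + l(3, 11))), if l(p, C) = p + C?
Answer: 22*I*√35 ≈ 130.15*I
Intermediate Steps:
l(p, C) = C + p
P = -16414 (P = -16281 - 133 = -16414)
√(P + (u(4, 4)*(108*1) + l(3, 11))) = √(-16414 + ((-9 + 4)*(108*1) + (11 + 3))) = √(-16414 + (-5*108 + 14)) = √(-16414 + (-540 + 14)) = √(-16414 - 526) = √(-16940) = 22*I*√35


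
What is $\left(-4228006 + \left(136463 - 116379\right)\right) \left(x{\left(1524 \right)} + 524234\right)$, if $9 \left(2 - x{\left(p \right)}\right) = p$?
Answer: $- \frac{6615694968400}{3} \approx -2.2052 \cdot 10^{12}$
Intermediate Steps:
$x{\left(p \right)} = 2 - \frac{p}{9}$
$\left(-4228006 + \left(136463 - 116379\right)\right) \left(x{\left(1524 \right)} + 524234\right) = \left(-4228006 + \left(136463 - 116379\right)\right) \left(\left(2 - \frac{508}{3}\right) + 524234\right) = \left(-4228006 + 20084\right) \left(\left(2 - \frac{508}{3}\right) + 524234\right) = - 4207922 \left(- \frac{502}{3} + 524234\right) = \left(-4207922\right) \frac{1572200}{3} = - \frac{6615694968400}{3}$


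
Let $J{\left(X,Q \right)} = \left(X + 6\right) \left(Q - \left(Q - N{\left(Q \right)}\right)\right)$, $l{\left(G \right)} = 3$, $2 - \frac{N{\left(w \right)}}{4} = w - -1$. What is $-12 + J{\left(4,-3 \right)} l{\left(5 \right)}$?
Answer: $468$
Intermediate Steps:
$N{\left(w \right)} = 4 - 4 w$ ($N{\left(w \right)} = 8 - 4 \left(w - -1\right) = 8 - 4 \left(w + 1\right) = 8 - 4 \left(1 + w\right) = 8 - \left(4 + 4 w\right) = 4 - 4 w$)
$J{\left(X,Q \right)} = \left(4 - 4 Q\right) \left(6 + X\right)$ ($J{\left(X,Q \right)} = \left(X + 6\right) \left(Q - \left(-4 + 5 Q\right)\right) = \left(6 + X\right) \left(Q - \left(-4 + 5 Q\right)\right) = \left(6 + X\right) \left(4 - 4 Q\right) = \left(4 - 4 Q\right) \left(6 + X\right)$)
$-12 + J{\left(4,-3 \right)} l{\left(5 \right)} = -12 + - 4 \left(-1 - 3\right) \left(6 + 4\right) 3 = -12 + \left(-4\right) \left(-4\right) 10 \cdot 3 = -12 + 160 \cdot 3 = -12 + 480 = 468$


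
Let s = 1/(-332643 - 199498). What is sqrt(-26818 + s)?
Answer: I*sqrt(7594161509332799)/532141 ≈ 163.76*I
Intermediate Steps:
s = -1/532141 (s = 1/(-532141) = -1/532141 ≈ -1.8792e-6)
sqrt(-26818 + s) = sqrt(-26818 - 1/532141) = sqrt(-14270957339/532141) = I*sqrt(7594161509332799)/532141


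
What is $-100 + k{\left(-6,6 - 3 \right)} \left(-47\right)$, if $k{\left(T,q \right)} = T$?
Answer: $182$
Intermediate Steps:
$-100 + k{\left(-6,6 - 3 \right)} \left(-47\right) = -100 - -282 = -100 + 282 = 182$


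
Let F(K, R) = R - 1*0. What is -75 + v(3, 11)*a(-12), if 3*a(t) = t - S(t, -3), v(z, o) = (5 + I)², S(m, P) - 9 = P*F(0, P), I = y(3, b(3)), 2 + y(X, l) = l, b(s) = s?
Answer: -435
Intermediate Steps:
y(X, l) = -2 + l
F(K, R) = R (F(K, R) = R + 0 = R)
I = 1 (I = -2 + 3 = 1)
S(m, P) = 9 + P² (S(m, P) = 9 + P*P = 9 + P²)
v(z, o) = 36 (v(z, o) = (5 + 1)² = 6² = 36)
a(t) = -6 + t/3 (a(t) = (t - (9 + (-3)²))/3 = (t - (9 + 9))/3 = (t - 1*18)/3 = (t - 18)/3 = (-18 + t)/3 = -6 + t/3)
-75 + v(3, 11)*a(-12) = -75 + 36*(-6 + (⅓)*(-12)) = -75 + 36*(-6 - 4) = -75 + 36*(-10) = -75 - 360 = -435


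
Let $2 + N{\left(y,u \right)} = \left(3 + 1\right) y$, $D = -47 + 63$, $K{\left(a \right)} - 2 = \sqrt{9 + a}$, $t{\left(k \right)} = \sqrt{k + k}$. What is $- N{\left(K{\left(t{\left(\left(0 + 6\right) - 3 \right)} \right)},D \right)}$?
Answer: $-6 - 4 \sqrt{9 + \sqrt{6}} \approx -19.535$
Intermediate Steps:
$t{\left(k \right)} = \sqrt{2} \sqrt{k}$ ($t{\left(k \right)} = \sqrt{2 k} = \sqrt{2} \sqrt{k}$)
$K{\left(a \right)} = 2 + \sqrt{9 + a}$
$D = 16$
$N{\left(y,u \right)} = -2 + 4 y$ ($N{\left(y,u \right)} = -2 + \left(3 + 1\right) y = -2 + 4 y$)
$- N{\left(K{\left(t{\left(\left(0 + 6\right) - 3 \right)} \right)},D \right)} = - (-2 + 4 \left(2 + \sqrt{9 + \sqrt{2} \sqrt{\left(0 + 6\right) - 3}}\right)) = - (-2 + 4 \left(2 + \sqrt{9 + \sqrt{2} \sqrt{6 - 3}}\right)) = - (-2 + 4 \left(2 + \sqrt{9 + \sqrt{2} \sqrt{3}}\right)) = - (-2 + 4 \left(2 + \sqrt{9 + \sqrt{6}}\right)) = - (-2 + \left(8 + 4 \sqrt{9 + \sqrt{6}}\right)) = - (6 + 4 \sqrt{9 + \sqrt{6}}) = -6 - 4 \sqrt{9 + \sqrt{6}}$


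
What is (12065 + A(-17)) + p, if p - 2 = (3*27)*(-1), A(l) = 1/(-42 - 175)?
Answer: 2600961/217 ≈ 11986.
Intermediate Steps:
A(l) = -1/217 (A(l) = 1/(-217) = -1/217)
p = -79 (p = 2 + (3*27)*(-1) = 2 + 81*(-1) = 2 - 81 = -79)
(12065 + A(-17)) + p = (12065 - 1/217) - 79 = 2618104/217 - 79 = 2600961/217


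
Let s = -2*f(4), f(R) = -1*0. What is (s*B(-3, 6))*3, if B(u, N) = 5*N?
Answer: 0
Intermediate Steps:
f(R) = 0
s = 0 (s = -2*0 = 0)
(s*B(-3, 6))*3 = (0*(5*6))*3 = (0*30)*3 = 0*3 = 0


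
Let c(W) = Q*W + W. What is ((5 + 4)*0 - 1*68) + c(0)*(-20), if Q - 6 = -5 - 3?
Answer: -68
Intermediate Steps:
Q = -2 (Q = 6 + (-5 - 3) = 6 - 8 = -2)
c(W) = -W (c(W) = -2*W + W = -W)
((5 + 4)*0 - 1*68) + c(0)*(-20) = ((5 + 4)*0 - 1*68) - 1*0*(-20) = (9*0 - 68) + 0*(-20) = (0 - 68) + 0 = -68 + 0 = -68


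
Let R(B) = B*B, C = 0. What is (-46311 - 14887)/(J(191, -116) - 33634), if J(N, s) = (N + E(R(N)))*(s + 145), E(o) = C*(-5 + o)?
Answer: 61198/28095 ≈ 2.1783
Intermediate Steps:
R(B) = B**2
E(o) = 0 (E(o) = 0*(-5 + o) = 0)
J(N, s) = N*(145 + s) (J(N, s) = (N + 0)*(s + 145) = N*(145 + s))
(-46311 - 14887)/(J(191, -116) - 33634) = (-46311 - 14887)/(191*(145 - 116) - 33634) = -61198/(191*29 - 33634) = -61198/(5539 - 33634) = -61198/(-28095) = -61198*(-1/28095) = 61198/28095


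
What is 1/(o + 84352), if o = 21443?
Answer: 1/105795 ≈ 9.4522e-6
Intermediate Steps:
1/(o + 84352) = 1/(21443 + 84352) = 1/105795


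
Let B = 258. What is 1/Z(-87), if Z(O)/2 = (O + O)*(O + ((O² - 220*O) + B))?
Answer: -1/9354240 ≈ -1.0690e-7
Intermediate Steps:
Z(O) = 4*O*(258 + O² - 219*O) (Z(O) = 2*((O + O)*(O + ((O² - 220*O) + 258))) = 2*((2*O)*(O + (258 + O² - 220*O))) = 2*((2*O)*(258 + O² - 219*O)) = 2*(2*O*(258 + O² - 219*O)) = 4*O*(258 + O² - 219*O))
1/Z(-87) = 1/(4*(-87)*(258 + (-87)² - 219*(-87))) = 1/(4*(-87)*(258 + 7569 + 19053)) = 1/(4*(-87)*26880) = 1/(-9354240) = -1/9354240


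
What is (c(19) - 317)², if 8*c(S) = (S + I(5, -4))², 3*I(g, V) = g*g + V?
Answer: 216225/4 ≈ 54056.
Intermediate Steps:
I(g, V) = V/3 + g²/3 (I(g, V) = (g*g + V)/3 = (g² + V)/3 = (V + g²)/3 = V/3 + g²/3)
c(S) = (7 + S)²/8 (c(S) = (S + ((⅓)*(-4) + (⅓)*5²))²/8 = (S + (-4/3 + (⅓)*25))²/8 = (S + (-4/3 + 25/3))²/8 = (S + 7)²/8 = (7 + S)²/8)
(c(19) - 317)² = ((7 + 19)²/8 - 317)² = ((⅛)*26² - 317)² = ((⅛)*676 - 317)² = (169/2 - 317)² = (-465/2)² = 216225/4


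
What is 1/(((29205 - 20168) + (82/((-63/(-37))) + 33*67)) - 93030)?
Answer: -63/5149232 ≈ -1.2235e-5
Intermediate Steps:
1/(((29205 - 20168) + (82/((-63/(-37))) + 33*67)) - 93030) = 1/((9037 + (82/((-63*(-1/37))) + 2211)) - 93030) = 1/((9037 + (82/(63/37) + 2211)) - 93030) = 1/((9037 + (82*(37/63) + 2211)) - 93030) = 1/((9037 + (3034/63 + 2211)) - 93030) = 1/((9037 + 142327/63) - 93030) = 1/(711658/63 - 93030) = 1/(-5149232/63) = -63/5149232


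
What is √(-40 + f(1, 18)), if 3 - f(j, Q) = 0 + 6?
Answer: I*√43 ≈ 6.5574*I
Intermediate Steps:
f(j, Q) = -3 (f(j, Q) = 3 - (0 + 6) = 3 - 1*6 = 3 - 6 = -3)
√(-40 + f(1, 18)) = √(-40 - 3) = √(-43) = I*√43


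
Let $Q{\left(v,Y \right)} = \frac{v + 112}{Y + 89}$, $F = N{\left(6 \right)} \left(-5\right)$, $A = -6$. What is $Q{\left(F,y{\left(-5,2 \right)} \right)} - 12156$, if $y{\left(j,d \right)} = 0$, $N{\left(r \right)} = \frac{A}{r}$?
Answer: $- \frac{1081767}{89} \approx -12155.0$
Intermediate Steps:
$N{\left(r \right)} = - \frac{6}{r}$
$F = 5$ ($F = - \frac{6}{6} \left(-5\right) = \left(-6\right) \frac{1}{6} \left(-5\right) = \left(-1\right) \left(-5\right) = 5$)
$Q{\left(v,Y \right)} = \frac{112 + v}{89 + Y}$
$Q{\left(F,y{\left(-5,2 \right)} \right)} - 12156 = \frac{112 + 5}{89 + 0} - 12156 = \frac{1}{89} \cdot 117 - 12156 = \frac{117}{89} - 12156 = - \frac{1081767}{89}$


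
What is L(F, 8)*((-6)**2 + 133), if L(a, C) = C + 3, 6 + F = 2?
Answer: 1859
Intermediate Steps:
F = -4 (F = -6 + 2 = -4)
L(a, C) = 3 + C
L(F, 8)*((-6)**2 + 133) = (3 + 8)*((-6)**2 + 133) = 11*(36 + 133) = 11*169 = 1859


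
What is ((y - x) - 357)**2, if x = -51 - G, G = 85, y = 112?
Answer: 11881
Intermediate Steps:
x = -136 (x = -51 - 1*85 = -51 - 85 = -136)
((y - x) - 357)**2 = ((112 - 1*(-136)) - 357)**2 = ((112 + 136) - 357)**2 = (248 - 357)**2 = (-109)**2 = 11881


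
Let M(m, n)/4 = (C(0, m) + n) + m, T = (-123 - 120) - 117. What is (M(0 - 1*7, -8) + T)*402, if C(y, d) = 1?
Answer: -167232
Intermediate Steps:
T = -360 (T = -243 - 117 = -360)
M(m, n) = 4 + 4*m + 4*n (M(m, n) = 4*((1 + n) + m) = 4*(1 + m + n) = 4 + 4*m + 4*n)
(M(0 - 1*7, -8) + T)*402 = ((4 + 4*(0 - 1*7) + 4*(-8)) - 360)*402 = ((4 + 4*(0 - 7) - 32) - 360)*402 = ((4 + 4*(-7) - 32) - 360)*402 = ((4 - 28 - 32) - 360)*402 = (-56 - 360)*402 = -416*402 = -167232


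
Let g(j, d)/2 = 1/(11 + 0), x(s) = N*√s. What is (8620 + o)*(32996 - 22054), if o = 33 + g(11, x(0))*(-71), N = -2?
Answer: 1039938622/11 ≈ 9.4540e+7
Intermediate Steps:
x(s) = -2*√s
g(j, d) = 2/11 (g(j, d) = 2/(11 + 0) = 2/11)
o = 221/11 (o = 33 + (2/11)*(-71) = 33 - 142/11 = 221/11 ≈ 20.091)
(8620 + o)*(32996 - 22054) = (8620 + 221/11)*(32996 - 22054) = (95041/11)*10942 = 1039938622/11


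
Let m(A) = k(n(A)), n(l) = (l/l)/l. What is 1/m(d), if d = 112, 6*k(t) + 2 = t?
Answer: -672/223 ≈ -3.0135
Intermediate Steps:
n(l) = 1/l
k(t) = -1/3 + t/6
m(A) = -1/3 + 1/(6*A)
1/m(d) = 1/((1/6)*(1 - 2*112)/112) = 1/((1/6)*(1/112)*(1 - 224)) = 1/((1/6)*(1/112)*(-223)) = 1/(-223/672) = -672/223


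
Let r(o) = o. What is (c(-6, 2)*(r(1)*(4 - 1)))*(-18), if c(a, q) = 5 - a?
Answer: -594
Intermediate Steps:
(c(-6, 2)*(r(1)*(4 - 1)))*(-18) = ((5 - 1*(-6))*(1*(4 - 1)))*(-18) = ((5 + 6)*(1*3))*(-18) = (11*3)*(-18) = 33*(-18) = -594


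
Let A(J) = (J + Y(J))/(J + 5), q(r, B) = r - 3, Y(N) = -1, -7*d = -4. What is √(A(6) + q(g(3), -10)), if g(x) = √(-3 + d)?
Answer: √(-15092 + 847*I*√119)/77 ≈ 0.46859 + 1.6628*I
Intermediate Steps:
d = 4/7 (d = -⅐*(-4) = 4/7 ≈ 0.57143)
g(x) = I*√119/7 (g(x) = √(-3 + 4/7) = √(-17/7) = I*√119/7)
q(r, B) = -3 + r
A(J) = (-1 + J)/(5 + J) (A(J) = (J - 1)/(J + 5) = (-1 + J)/(5 + J))
√(A(6) + q(g(3), -10)) = √((-1 + 6)/(5 + 6) + (-3 + I*√119/7)) = √(5/11 + (-3 + I*√119/7)) = √(-28/11 + I*√119/7)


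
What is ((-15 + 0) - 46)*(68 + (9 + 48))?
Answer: -7625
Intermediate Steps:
((-15 + 0) - 46)*(68 + (9 + 48)) = (-15 - 46)*(68 + 57) = -61*125 = -7625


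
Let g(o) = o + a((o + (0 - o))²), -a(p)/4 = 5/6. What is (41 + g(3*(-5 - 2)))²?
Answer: 2500/9 ≈ 277.78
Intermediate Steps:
a(p) = -10/3 (a(p) = -20/6 = -4*⅚ = -10/3)
g(o) = -10/3 + o (g(o) = o - 10/3 = -10/3 + o)
(41 + g(3*(-5 - 2)))² = (41 + (-10/3 + 3*(-5 - 2)))² = (41 + (-10/3 + 3*(-7)))² = (41 + (-10/3 - 21))² = (41 - 73/3)² = (50/3)² = 2500/9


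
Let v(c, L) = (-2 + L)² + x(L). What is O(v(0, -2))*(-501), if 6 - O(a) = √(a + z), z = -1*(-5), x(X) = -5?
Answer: -1002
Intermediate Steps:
z = 5
v(c, L) = -5 + (-2 + L)² (v(c, L) = (-2 + L)² - 5 = -5 + (-2 + L)²)
O(a) = 6 - √(5 + a) (O(a) = 6 - √(a + 5) = 6 - √(5 + a))
O(v(0, -2))*(-501) = (6 - √(5 + (-5 + (-2 - 2)²)))*(-501) = (6 - √(5 + (-5 + (-4)²)))*(-501) = (6 - √(5 + (-5 + 16)))*(-501) = (6 - √(5 + 11))*(-501) = (6 - √16)*(-501) = (6 - 1*4)*(-501) = (6 - 4)*(-501) = 2*(-501) = -1002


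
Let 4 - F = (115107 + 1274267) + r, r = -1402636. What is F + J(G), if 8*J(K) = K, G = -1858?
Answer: 52135/4 ≈ 13034.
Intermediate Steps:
J(K) = K/8
F = 13266 (F = 4 - ((115107 + 1274267) - 1402636) = 4 - (1389374 - 1402636) = 4 - 1*(-13262) = 4 + 13262 = 13266)
F + J(G) = 13266 + (⅛)*(-1858) = 13266 - 929/4 = 52135/4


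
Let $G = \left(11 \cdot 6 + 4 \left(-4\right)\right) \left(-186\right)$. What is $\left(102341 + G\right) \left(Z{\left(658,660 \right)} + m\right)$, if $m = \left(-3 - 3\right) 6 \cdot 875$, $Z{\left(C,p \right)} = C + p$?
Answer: $-2808163462$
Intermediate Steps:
$m = -31500$ ($m = \left(-6\right) 6 \cdot 875 = \left(-36\right) 875 = -31500$)
$G = -9300$ ($G = \left(66 - 16\right) \left(-186\right) = 50 \left(-186\right) = -9300$)
$\left(102341 + G\right) \left(Z{\left(658,660 \right)} + m\right) = \left(102341 - 9300\right) \left(\left(658 + 660\right) - 31500\right) = 93041 \left(1318 - 31500\right) = 93041 \left(-30182\right) = -2808163462$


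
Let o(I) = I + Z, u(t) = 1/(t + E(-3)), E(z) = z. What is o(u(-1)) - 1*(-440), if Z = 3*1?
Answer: 1771/4 ≈ 442.75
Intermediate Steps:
Z = 3
u(t) = 1/(-3 + t) (u(t) = 1/(t - 3) = 1/(-3 + t))
o(I) = 3 + I (o(I) = I + 3 = 3 + I)
o(u(-1)) - 1*(-440) = (3 + 1/(-3 - 1)) - 1*(-440) = (3 + 1/(-4)) + 440 = (3 - ¼) + 440 = 11/4 + 440 = 1771/4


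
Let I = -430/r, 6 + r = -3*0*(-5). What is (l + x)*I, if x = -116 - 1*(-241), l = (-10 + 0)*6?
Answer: 13975/3 ≈ 4658.3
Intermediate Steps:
l = -60 (l = -10*6 = -60)
x = 125 (x = -116 + 241 = 125)
r = -6 (r = -6 - 3*0*(-5) = -6 + 0*(-5) = -6 + 0 = -6)
I = 215/3 (I = -430/(-6) = -430*(-1/6) = 215/3 ≈ 71.667)
(l + x)*I = (-60 + 125)*(215/3) = 65*(215/3) = 13975/3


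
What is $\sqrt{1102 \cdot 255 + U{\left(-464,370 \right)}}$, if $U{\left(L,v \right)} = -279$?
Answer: $\sqrt{280731} \approx 529.84$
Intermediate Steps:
$\sqrt{1102 \cdot 255 + U{\left(-464,370 \right)}} = \sqrt{1102 \cdot 255 - 279} = \sqrt{281010 - 279} = \sqrt{280731}$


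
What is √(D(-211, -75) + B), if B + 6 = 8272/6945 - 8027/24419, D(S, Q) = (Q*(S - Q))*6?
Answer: 379*√12252840839528865/169589955 ≈ 247.38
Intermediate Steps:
D(S, Q) = 6*Q*(S - Q)
B = -871293277/169589955 (B = -6 + (8272/6945 - 8027/24419) = -6 + 146246453/169589955 = -871293277/169589955 ≈ -5.1376)
√(D(-211, -75) + B) = √(6*(-75)*(-211 - 1*(-75)) - 871293277/169589955) = √(6*(-75)*(-211 + 75) - 871293277/169589955) = √(6*(-75)*(-136) - 871293277/169589955) = √(61200 - 871293277/169589955) = √(10378033952723/169589955) = 379*√12252840839528865/169589955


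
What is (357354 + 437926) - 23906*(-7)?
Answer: 962622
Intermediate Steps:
(357354 + 437926) - 23906*(-7) = 795280 + 167342 = 962622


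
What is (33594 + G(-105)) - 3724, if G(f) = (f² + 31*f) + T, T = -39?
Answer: 37601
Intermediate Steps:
G(f) = -39 + f² + 31*f (G(f) = (f² + 31*f) - 39 = -39 + f² + 31*f)
(33594 + G(-105)) - 3724 = (33594 + (-39 + (-105)² + 31*(-105))) - 3724 = (33594 + (-39 + 11025 - 3255)) - 3724 = (33594 + 7731) - 3724 = 41325 - 3724 = 37601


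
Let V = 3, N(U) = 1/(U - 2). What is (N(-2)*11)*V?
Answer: -33/4 ≈ -8.2500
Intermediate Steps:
N(U) = 1/(-2 + U)
(N(-2)*11)*V = (11/(-2 - 2))*3 = (11/(-4))*3 = -¼*11*3 = -11/4*3 = -33/4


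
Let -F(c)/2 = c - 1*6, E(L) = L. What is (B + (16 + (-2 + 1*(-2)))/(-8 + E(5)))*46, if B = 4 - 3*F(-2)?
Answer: -2208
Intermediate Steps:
F(c) = 12 - 2*c (F(c) = -2*(c - 1*6) = -2*(c - 6) = -2*(-6 + c) = 12 - 2*c)
B = -44 (B = 4 - 3*(12 - 2*(-2)) = 4 - 3*(12 + 4) = 4 - 3*16 = 4 - 48 = -44)
(B + (16 + (-2 + 1*(-2)))/(-8 + E(5)))*46 = (-44 + (16 + (-2 + 1*(-2)))/(-8 + 5))*46 = (-44 + (16 + (-2 - 2))/(-3))*46 = (-44 + (16 - 4)*(-1/3))*46 = (-44 + 12*(-1/3))*46 = (-44 - 4)*46 = -48*46 = -2208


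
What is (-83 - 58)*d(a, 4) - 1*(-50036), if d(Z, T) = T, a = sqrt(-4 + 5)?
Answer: 49472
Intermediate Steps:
a = 1 (a = sqrt(1) = 1)
(-83 - 58)*d(a, 4) - 1*(-50036) = (-83 - 58)*4 - 1*(-50036) = -141*4 + 50036 = -564 + 50036 = 49472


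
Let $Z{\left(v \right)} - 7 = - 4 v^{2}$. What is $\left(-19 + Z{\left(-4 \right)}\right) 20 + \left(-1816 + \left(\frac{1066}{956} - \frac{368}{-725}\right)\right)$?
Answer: $- \frac{1155528471}{346550} \approx -3334.4$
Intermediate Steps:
$Z{\left(v \right)} = 7 - 4 v^{2}$
$\left(-19 + Z{\left(-4 \right)}\right) 20 + \left(-1816 + \left(\frac{1066}{956} - \frac{368}{-725}\right)\right) = \left(-19 + \left(7 - 4 \left(-4\right)^{2}\right)\right) 20 + \left(-1816 + \left(\frac{1066}{956} - \frac{368}{-725}\right)\right) = \left(-19 + \left(7 - 64\right)\right) 20 + \left(-1816 + \left(1066 \cdot \frac{1}{956} - - \frac{368}{725}\right)\right) = \left(-19 + \left(7 - 64\right)\right) 20 + \left(-1816 + \left(\frac{533}{478} + \frac{368}{725}\right)\right) = \left(-19 - 57\right) 20 + \left(-1816 + \frac{562329}{346550}\right) = \left(-76\right) 20 - \frac{628772471}{346550} = -1520 - \frac{628772471}{346550} = - \frac{1155528471}{346550}$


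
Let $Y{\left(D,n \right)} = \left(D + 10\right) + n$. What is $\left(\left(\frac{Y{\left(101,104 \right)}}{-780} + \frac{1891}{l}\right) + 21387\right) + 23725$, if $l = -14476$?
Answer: $\frac{12734190901}{282282} \approx 45112.0$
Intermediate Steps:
$Y{\left(D,n \right)} = 10 + D + n$ ($Y{\left(D,n \right)} = \left(10 + D\right) + n = 10 + D + n$)
$\left(\left(\frac{Y{\left(101,104 \right)}}{-780} + \frac{1891}{l}\right) + 21387\right) + 23725 = \left(\left(\frac{10 + 101 + 104}{-780} + \frac{1891}{-14476}\right) + 21387\right) + 23725 = \left(\left(215 \left(- \frac{1}{780}\right) + 1891 \left(- \frac{1}{14476}\right)\right) + 21387\right) + 23725 = \left(\left(- \frac{43}{156} - \frac{1891}{14476}\right) + 21387\right) + 23725 = \left(- \frac{114683}{282282} + 21387\right) + 23725 = \frac{6037050451}{282282} + 23725 = \frac{12734190901}{282282}$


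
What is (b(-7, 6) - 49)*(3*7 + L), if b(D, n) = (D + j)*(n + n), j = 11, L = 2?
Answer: -23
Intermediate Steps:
b(D, n) = 2*n*(11 + D) (b(D, n) = (D + 11)*(n + n) = (11 + D)*(2*n) = 2*n*(11 + D))
(b(-7, 6) - 49)*(3*7 + L) = (2*6*(11 - 7) - 49)*(3*7 + 2) = (2*6*4 - 49)*(21 + 2) = (48 - 49)*23 = -1*23 = -23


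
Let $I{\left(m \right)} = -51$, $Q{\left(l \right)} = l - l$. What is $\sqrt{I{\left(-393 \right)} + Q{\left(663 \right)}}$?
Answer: $i \sqrt{51} \approx 7.1414 i$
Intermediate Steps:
$Q{\left(l \right)} = 0$
$\sqrt{I{\left(-393 \right)} + Q{\left(663 \right)}} = \sqrt{-51 + 0} = \sqrt{-51} = i \sqrt{51}$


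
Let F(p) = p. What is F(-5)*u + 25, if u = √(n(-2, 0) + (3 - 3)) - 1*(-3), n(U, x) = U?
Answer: 10 - 5*I*√2 ≈ 10.0 - 7.0711*I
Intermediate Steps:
u = 3 + I*√2 (u = √(-2 + (3 - 3)) - 1*(-3) = √(-2 + 0) + 3 = √(-2) + 3 = I*√2 + 3 = 3 + I*√2 ≈ 3.0 + 1.4142*I)
F(-5)*u + 25 = -5*(3 + I*√2) + 25 = (-15 - 5*I*√2) + 25 = 10 - 5*I*√2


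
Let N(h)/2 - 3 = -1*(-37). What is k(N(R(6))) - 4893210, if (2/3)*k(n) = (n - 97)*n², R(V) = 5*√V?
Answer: -5056410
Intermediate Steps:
N(h) = 80 (N(h) = 6 + 2*(-1*(-37)) = 6 + 2*37 = 6 + 74 = 80)
k(n) = 3*n²*(-97 + n)/2 (k(n) = 3*((n - 97)*n²)/2 = 3*((-97 + n)*n²)/2 = 3*(n²*(-97 + n))/2 = 3*n²*(-97 + n)/2)
k(N(R(6))) - 4893210 = (3/2)*80²*(-97 + 80) - 4893210 = (3/2)*6400*(-17) - 4893210 = -163200 - 4893210 = -5056410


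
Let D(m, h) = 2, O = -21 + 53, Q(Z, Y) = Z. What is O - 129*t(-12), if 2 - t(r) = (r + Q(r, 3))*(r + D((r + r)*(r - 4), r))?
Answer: 30734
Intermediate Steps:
O = 32
t(r) = 2 - 2*r*(2 + r) (t(r) = 2 - (r + r)*(r + 2) = 2 - 2*r*(2 + r))
O - 129*t(-12) = 32 - 129*(2 - 4*(-12) - 2*(-12)²) = 32 - 129*(2 + 48 - 2*144) = 32 - 129*(2 + 48 - 288) = 32 - 129*(-238) = 32 + 30702 = 30734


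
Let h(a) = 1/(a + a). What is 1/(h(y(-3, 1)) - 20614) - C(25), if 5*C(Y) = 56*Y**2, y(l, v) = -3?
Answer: -865795006/123685 ≈ -7000.0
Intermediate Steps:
C(Y) = 56*Y**2/5 (C(Y) = (56*Y**2)/5 = 56*Y**2/5)
h(a) = 1/(2*a)
1/(h(y(-3, 1)) - 20614) - C(25) = 1/((1/2)/(-3) - 20614) - 56*25**2/5 = 1/((1/2)*(-1/3) - 20614) - 56*625/5 = 1/(-1/6 - 20614) - 1*7000 = 1/(-123685/6) - 7000 = -6/123685 - 7000 = -865795006/123685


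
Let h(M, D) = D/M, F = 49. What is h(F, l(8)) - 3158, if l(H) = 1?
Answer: -154741/49 ≈ -3158.0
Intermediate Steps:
h(F, l(8)) - 3158 = 1/49 - 3158 = -154741/49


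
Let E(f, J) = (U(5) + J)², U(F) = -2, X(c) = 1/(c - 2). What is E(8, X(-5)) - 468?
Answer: -22707/49 ≈ -463.41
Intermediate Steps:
X(c) = 1/(-2 + c)
E(f, J) = (-2 + J)²
E(8, X(-5)) - 468 = (-2 + 1/(-2 - 5))² - 468 = (-2 + 1/(-7))² - 468 = (-2 - ⅐)² - 468 = (-15/7)² - 468 = 225/49 - 468 = -22707/49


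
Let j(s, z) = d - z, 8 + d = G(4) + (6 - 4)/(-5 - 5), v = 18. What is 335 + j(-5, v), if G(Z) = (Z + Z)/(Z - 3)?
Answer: 1584/5 ≈ 316.80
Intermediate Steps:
G(Z) = 2*Z/(-3 + Z) (G(Z) = (2*Z)/(-3 + Z) = 2*Z/(-3 + Z))
d = -⅕ (d = -8 + (2*4/(-3 + 4) + (6 - 4)/(-5 - 5)) = -8 + (2*4/1 + 2/(-10)) = -8 + (2*4*1 + 2*(-⅒)) = -8 + (8 - ⅕) = -8 + 39/5 = -⅕ ≈ -0.20000)
j(s, z) = -⅕ - z
335 + j(-5, v) = 335 + (-⅕ - 1*18) = 335 + (-⅕ - 18) = 335 - 91/5 = 1584/5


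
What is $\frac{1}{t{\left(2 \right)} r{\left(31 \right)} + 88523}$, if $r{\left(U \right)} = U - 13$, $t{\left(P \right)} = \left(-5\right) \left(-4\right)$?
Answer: $\frac{1}{88883} \approx 1.1251 \cdot 10^{-5}$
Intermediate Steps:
$t{\left(P \right)} = 20$
$r{\left(U \right)} = -13 + U$ ($r{\left(U \right)} = U - 13 = -13 + U$)
$\frac{1}{t{\left(2 \right)} r{\left(31 \right)} + 88523} = \frac{1}{20 \left(-13 + 31\right) + 88523} = \frac{1}{20 \cdot 18 + 88523} = \frac{1}{360 + 88523} = \frac{1}{88883}$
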